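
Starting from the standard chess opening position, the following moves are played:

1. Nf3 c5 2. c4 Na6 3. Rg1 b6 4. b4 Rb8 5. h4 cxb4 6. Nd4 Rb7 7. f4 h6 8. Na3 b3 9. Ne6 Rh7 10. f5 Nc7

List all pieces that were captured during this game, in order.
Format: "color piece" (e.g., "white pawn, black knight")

Tracking captures:
  cxb4: captured white pawn

white pawn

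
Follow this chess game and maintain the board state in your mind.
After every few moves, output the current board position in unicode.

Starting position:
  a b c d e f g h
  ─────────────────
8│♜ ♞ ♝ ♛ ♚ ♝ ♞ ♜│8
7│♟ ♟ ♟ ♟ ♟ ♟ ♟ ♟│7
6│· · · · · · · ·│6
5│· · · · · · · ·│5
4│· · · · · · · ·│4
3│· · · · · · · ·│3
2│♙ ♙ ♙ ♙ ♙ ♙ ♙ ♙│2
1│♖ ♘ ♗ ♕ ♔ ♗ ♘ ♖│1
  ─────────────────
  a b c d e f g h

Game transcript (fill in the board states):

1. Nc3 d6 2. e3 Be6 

  a b c d e f g h
  ─────────────────
8│♜ ♞ · ♛ ♚ ♝ ♞ ♜│8
7│♟ ♟ ♟ · ♟ ♟ ♟ ♟│7
6│· · · ♟ ♝ · · ·│6
5│· · · · · · · ·│5
4│· · · · · · · ·│4
3│· · ♘ · ♙ · · ·│3
2│♙ ♙ ♙ ♙ · ♙ ♙ ♙│2
1│♖ · ♗ ♕ ♔ ♗ ♘ ♖│1
  ─────────────────
  a b c d e f g h

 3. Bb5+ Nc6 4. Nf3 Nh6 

  a b c d e f g h
  ─────────────────
8│♜ · · ♛ ♚ ♝ · ♜│8
7│♟ ♟ ♟ · ♟ ♟ ♟ ♟│7
6│· · ♞ ♟ ♝ · · ♞│6
5│· ♗ · · · · · ·│5
4│· · · · · · · ·│4
3│· · ♘ · ♙ ♘ · ·│3
2│♙ ♙ ♙ ♙ · ♙ ♙ ♙│2
1│♖ · ♗ ♕ ♔ · · ♖│1
  ─────────────────
  a b c d e f g h

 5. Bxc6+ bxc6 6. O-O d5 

  a b c d e f g h
  ─────────────────
8│♜ · · ♛ ♚ ♝ · ♜│8
7│♟ · ♟ · ♟ ♟ ♟ ♟│7
6│· · ♟ · ♝ · · ♞│6
5│· · · ♟ · · · ·│5
4│· · · · · · · ·│4
3│· · ♘ · ♙ ♘ · ·│3
2│♙ ♙ ♙ ♙ · ♙ ♙ ♙│2
1│♖ · ♗ ♕ · ♖ ♔ ·│1
  ─────────────────
  a b c d e f g h

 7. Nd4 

  a b c d e f g h
  ─────────────────
8│♜ · · ♛ ♚ ♝ · ♜│8
7│♟ · ♟ · ♟ ♟ ♟ ♟│7
6│· · ♟ · ♝ · · ♞│6
5│· · · ♟ · · · ·│5
4│· · · ♘ · · · ·│4
3│· · ♘ · ♙ · · ·│3
2│♙ ♙ ♙ ♙ · ♙ ♙ ♙│2
1│♖ · ♗ ♕ · ♖ ♔ ·│1
  ─────────────────
  a b c d e f g h


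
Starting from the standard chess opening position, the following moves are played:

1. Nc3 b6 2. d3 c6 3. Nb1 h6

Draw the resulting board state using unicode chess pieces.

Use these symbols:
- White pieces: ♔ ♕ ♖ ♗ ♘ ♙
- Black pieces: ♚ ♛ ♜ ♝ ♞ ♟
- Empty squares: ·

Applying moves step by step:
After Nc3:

♜ ♞ ♝ ♛ ♚ ♝ ♞ ♜
♟ ♟ ♟ ♟ ♟ ♟ ♟ ♟
· · · · · · · ·
· · · · · · · ·
· · · · · · · ·
· · ♘ · · · · ·
♙ ♙ ♙ ♙ ♙ ♙ ♙ ♙
♖ · ♗ ♕ ♔ ♗ ♘ ♖


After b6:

♜ ♞ ♝ ♛ ♚ ♝ ♞ ♜
♟ · ♟ ♟ ♟ ♟ ♟ ♟
· ♟ · · · · · ·
· · · · · · · ·
· · · · · · · ·
· · ♘ · · · · ·
♙ ♙ ♙ ♙ ♙ ♙ ♙ ♙
♖ · ♗ ♕ ♔ ♗ ♘ ♖


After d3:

♜ ♞ ♝ ♛ ♚ ♝ ♞ ♜
♟ · ♟ ♟ ♟ ♟ ♟ ♟
· ♟ · · · · · ·
· · · · · · · ·
· · · · · · · ·
· · ♘ ♙ · · · ·
♙ ♙ ♙ · ♙ ♙ ♙ ♙
♖ · ♗ ♕ ♔ ♗ ♘ ♖


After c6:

♜ ♞ ♝ ♛ ♚ ♝ ♞ ♜
♟ · · ♟ ♟ ♟ ♟ ♟
· ♟ ♟ · · · · ·
· · · · · · · ·
· · · · · · · ·
· · ♘ ♙ · · · ·
♙ ♙ ♙ · ♙ ♙ ♙ ♙
♖ · ♗ ♕ ♔ ♗ ♘ ♖


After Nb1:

♜ ♞ ♝ ♛ ♚ ♝ ♞ ♜
♟ · · ♟ ♟ ♟ ♟ ♟
· ♟ ♟ · · · · ·
· · · · · · · ·
· · · · · · · ·
· · · ♙ · · · ·
♙ ♙ ♙ · ♙ ♙ ♙ ♙
♖ ♘ ♗ ♕ ♔ ♗ ♘ ♖


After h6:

♜ ♞ ♝ ♛ ♚ ♝ ♞ ♜
♟ · · ♟ ♟ ♟ ♟ ·
· ♟ ♟ · · · · ♟
· · · · · · · ·
· · · · · · · ·
· · · ♙ · · · ·
♙ ♙ ♙ · ♙ ♙ ♙ ♙
♖ ♘ ♗ ♕ ♔ ♗ ♘ ♖



  a b c d e f g h
  ─────────────────
8│♜ ♞ ♝ ♛ ♚ ♝ ♞ ♜│8
7│♟ · · ♟ ♟ ♟ ♟ ·│7
6│· ♟ ♟ · · · · ♟│6
5│· · · · · · · ·│5
4│· · · · · · · ·│4
3│· · · ♙ · · · ·│3
2│♙ ♙ ♙ · ♙ ♙ ♙ ♙│2
1│♖ ♘ ♗ ♕ ♔ ♗ ♘ ♖│1
  ─────────────────
  a b c d e f g h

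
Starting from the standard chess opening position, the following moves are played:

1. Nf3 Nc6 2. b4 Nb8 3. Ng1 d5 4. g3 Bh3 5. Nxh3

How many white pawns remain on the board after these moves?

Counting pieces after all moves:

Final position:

  a b c d e f g h
  ─────────────────
8│♜ ♞ · ♛ ♚ ♝ ♞ ♜│8
7│♟ ♟ ♟ · ♟ ♟ ♟ ♟│7
6│· · · · · · · ·│6
5│· · · ♟ · · · ·│5
4│· ♙ · · · · · ·│4
3│· · · · · · ♙ ♘│3
2│♙ · ♙ ♙ ♙ ♙ · ♙│2
1│♖ ♘ ♗ ♕ ♔ ♗ · ♖│1
  ─────────────────
  a b c d e f g h


8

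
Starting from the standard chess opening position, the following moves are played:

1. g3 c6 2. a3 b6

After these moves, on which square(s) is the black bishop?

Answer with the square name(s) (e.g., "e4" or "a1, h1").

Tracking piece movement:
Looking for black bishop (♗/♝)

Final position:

  a b c d e f g h
  ─────────────────
8│♜ ♞ ♝ ♛ ♚ ♝ ♞ ♜│8
7│♟ · · ♟ ♟ ♟ ♟ ♟│7
6│· ♟ ♟ · · · · ·│6
5│· · · · · · · ·│5
4│· · · · · · · ·│4
3│♙ · · · · · ♙ ·│3
2│· ♙ ♙ ♙ ♙ ♙ · ♙│2
1│♖ ♘ ♗ ♕ ♔ ♗ ♘ ♖│1
  ─────────────────
  a b c d e f g h


c8, f8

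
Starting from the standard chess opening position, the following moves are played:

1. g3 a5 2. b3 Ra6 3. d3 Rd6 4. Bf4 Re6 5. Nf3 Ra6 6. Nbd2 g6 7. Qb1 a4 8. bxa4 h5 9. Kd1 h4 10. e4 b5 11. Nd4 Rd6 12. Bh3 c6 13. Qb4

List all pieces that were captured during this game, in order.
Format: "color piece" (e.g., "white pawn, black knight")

Tracking captures:
  bxa4: captured black pawn

black pawn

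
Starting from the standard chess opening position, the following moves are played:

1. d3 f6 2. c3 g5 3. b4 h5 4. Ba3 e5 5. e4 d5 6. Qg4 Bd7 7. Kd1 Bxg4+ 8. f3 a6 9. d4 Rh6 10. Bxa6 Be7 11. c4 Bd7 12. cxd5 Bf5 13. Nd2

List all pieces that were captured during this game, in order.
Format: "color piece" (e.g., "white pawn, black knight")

Tracking captures:
  Bxg4+: captured white queen
  Bxa6: captured black pawn
  cxd5: captured black pawn

white queen, black pawn, black pawn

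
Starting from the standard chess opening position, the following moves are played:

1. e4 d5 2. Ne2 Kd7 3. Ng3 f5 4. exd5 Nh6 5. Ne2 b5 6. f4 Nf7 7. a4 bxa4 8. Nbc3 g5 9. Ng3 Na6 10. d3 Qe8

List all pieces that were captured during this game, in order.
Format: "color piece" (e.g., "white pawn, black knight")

Tracking captures:
  exd5: captured black pawn
  bxa4: captured white pawn

black pawn, white pawn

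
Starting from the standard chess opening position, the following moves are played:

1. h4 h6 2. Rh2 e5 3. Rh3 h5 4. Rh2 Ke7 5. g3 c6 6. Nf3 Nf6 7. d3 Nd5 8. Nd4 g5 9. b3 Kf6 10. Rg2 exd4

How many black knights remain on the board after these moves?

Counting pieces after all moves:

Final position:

  a b c d e f g h
  ─────────────────
8│♜ ♞ ♝ ♛ · ♝ · ♜│8
7│♟ ♟ · ♟ · ♟ · ·│7
6│· · ♟ · · ♚ · ·│6
5│· · · ♞ · · ♟ ♟│5
4│· · · ♟ · · · ♙│4
3│· ♙ · ♙ · · ♙ ·│3
2│♙ · ♙ · ♙ ♙ ♖ ·│2
1│♖ ♘ ♗ ♕ ♔ ♗ · ·│1
  ─────────────────
  a b c d e f g h


2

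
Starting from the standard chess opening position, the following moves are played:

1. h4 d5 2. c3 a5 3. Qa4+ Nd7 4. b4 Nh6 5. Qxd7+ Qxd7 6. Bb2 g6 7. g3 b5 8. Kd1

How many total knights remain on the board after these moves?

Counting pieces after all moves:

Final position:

  a b c d e f g h
  ─────────────────
8│♜ · ♝ · ♚ ♝ · ♜│8
7│· · ♟ ♛ ♟ ♟ · ♟│7
6│· · · · · · ♟ ♞│6
5│♟ ♟ · ♟ · · · ·│5
4│· ♙ · · · · · ♙│4
3│· · ♙ · · · ♙ ·│3
2│♙ ♗ · ♙ ♙ ♙ · ·│2
1│♖ ♘ · ♔ · ♗ ♘ ♖│1
  ─────────────────
  a b c d e f g h


3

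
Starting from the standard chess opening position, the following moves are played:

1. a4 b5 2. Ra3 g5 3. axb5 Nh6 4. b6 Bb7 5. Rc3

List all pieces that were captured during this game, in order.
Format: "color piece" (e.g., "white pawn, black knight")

Tracking captures:
  axb5: captured black pawn

black pawn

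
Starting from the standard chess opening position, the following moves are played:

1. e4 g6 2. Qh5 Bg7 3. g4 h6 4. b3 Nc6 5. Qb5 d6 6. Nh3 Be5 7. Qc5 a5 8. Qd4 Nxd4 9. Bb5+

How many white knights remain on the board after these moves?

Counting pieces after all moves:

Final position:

  a b c d e f g h
  ─────────────────
8│♜ · ♝ ♛ ♚ · ♞ ♜│8
7│· ♟ ♟ · ♟ ♟ · ·│7
6│· · · ♟ · · ♟ ♟│6
5│♟ ♗ · · ♝ · · ·│5
4│· · · ♞ ♙ · ♙ ·│4
3│· ♙ · · · · · ♘│3
2│♙ · ♙ ♙ · ♙ · ♙│2
1│♖ ♘ ♗ · ♔ · · ♖│1
  ─────────────────
  a b c d e f g h


2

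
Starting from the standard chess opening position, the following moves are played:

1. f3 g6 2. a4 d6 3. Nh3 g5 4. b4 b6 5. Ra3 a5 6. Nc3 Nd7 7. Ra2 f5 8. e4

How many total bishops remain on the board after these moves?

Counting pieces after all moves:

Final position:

  a b c d e f g h
  ─────────────────
8│♜ · ♝ ♛ ♚ ♝ ♞ ♜│8
7│· · ♟ ♞ ♟ · · ♟│7
6│· ♟ · ♟ · · · ·│6
5│♟ · · · · ♟ ♟ ·│5
4│♙ ♙ · · ♙ · · ·│4
3│· · ♘ · · ♙ · ♘│3
2│♖ · ♙ ♙ · · ♙ ♙│2
1│· · ♗ ♕ ♔ ♗ · ♖│1
  ─────────────────
  a b c d e f g h


4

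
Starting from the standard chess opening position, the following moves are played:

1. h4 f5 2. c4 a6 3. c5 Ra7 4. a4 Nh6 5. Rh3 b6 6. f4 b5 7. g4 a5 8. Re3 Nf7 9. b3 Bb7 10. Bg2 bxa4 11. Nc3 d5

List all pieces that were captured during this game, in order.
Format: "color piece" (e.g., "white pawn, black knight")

Tracking captures:
  bxa4: captured white pawn

white pawn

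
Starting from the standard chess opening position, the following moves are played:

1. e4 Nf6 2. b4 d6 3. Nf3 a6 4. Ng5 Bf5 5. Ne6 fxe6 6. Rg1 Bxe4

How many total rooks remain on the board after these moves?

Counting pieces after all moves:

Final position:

  a b c d e f g h
  ─────────────────
8│♜ ♞ · ♛ ♚ ♝ · ♜│8
7│· ♟ ♟ · ♟ · ♟ ♟│7
6│♟ · · ♟ ♟ ♞ · ·│6
5│· · · · · · · ·│5
4│· ♙ · · ♝ · · ·│4
3│· · · · · · · ·│3
2│♙ · ♙ ♙ · ♙ ♙ ♙│2
1│♖ ♘ ♗ ♕ ♔ ♗ ♖ ·│1
  ─────────────────
  a b c d e f g h


4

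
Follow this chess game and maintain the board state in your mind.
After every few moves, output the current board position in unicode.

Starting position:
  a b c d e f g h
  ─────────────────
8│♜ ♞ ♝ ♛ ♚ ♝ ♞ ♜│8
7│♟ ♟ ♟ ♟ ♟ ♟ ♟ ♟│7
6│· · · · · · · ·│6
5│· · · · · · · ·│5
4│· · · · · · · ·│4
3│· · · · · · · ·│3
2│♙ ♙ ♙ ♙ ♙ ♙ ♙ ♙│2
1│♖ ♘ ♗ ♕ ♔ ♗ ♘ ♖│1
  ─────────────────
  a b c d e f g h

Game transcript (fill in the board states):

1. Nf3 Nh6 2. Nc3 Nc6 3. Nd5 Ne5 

  a b c d e f g h
  ─────────────────
8│♜ · ♝ ♛ ♚ ♝ · ♜│8
7│♟ ♟ ♟ ♟ ♟ ♟ ♟ ♟│7
6│· · · · · · · ♞│6
5│· · · ♘ ♞ · · ·│5
4│· · · · · · · ·│4
3│· · · · · ♘ · ·│3
2│♙ ♙ ♙ ♙ ♙ ♙ ♙ ♙│2
1│♖ · ♗ ♕ ♔ ♗ · ♖│1
  ─────────────────
  a b c d e f g h

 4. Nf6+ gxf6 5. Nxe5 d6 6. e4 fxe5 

  a b c d e f g h
  ─────────────────
8│♜ · ♝ ♛ ♚ ♝ · ♜│8
7│♟ ♟ ♟ · ♟ ♟ · ♟│7
6│· · · ♟ · · · ♞│6
5│· · · · ♟ · · ·│5
4│· · · · ♙ · · ·│4
3│· · · · · · · ·│3
2│♙ ♙ ♙ ♙ · ♙ ♙ ♙│2
1│♖ · ♗ ♕ ♔ ♗ · ♖│1
  ─────────────────
  a b c d e f g h

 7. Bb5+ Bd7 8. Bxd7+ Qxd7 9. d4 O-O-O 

  a b c d e f g h
  ─────────────────
8│· · ♚ ♜ · ♝ · ♜│8
7│♟ ♟ ♟ ♛ ♟ ♟ · ♟│7
6│· · · ♟ · · · ♞│6
5│· · · · ♟ · · ·│5
4│· · · ♙ ♙ · · ·│4
3│· · · · · · · ·│3
2│♙ ♙ ♙ · · ♙ ♙ ♙│2
1│♖ · ♗ ♕ ♔ · · ♖│1
  ─────────────────
  a b c d e f g h

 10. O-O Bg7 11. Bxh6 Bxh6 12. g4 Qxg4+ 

  a b c d e f g h
  ─────────────────
8│· · ♚ ♜ · · · ♜│8
7│♟ ♟ ♟ · ♟ ♟ · ♟│7
6│· · · ♟ · · · ♝│6
5│· · · · ♟ · · ·│5
4│· · · ♙ ♙ · ♛ ·│4
3│· · · · · · · ·│3
2│♙ ♙ ♙ · · ♙ · ♙│2
1│♖ · · ♕ · ♖ ♔ ·│1
  ─────────────────
  a b c d e f g h



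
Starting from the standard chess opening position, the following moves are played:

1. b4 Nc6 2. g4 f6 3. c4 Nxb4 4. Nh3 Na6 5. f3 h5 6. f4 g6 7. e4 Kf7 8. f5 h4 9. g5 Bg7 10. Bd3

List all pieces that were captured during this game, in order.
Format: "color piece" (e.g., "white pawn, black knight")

Tracking captures:
  Nxb4: captured white pawn

white pawn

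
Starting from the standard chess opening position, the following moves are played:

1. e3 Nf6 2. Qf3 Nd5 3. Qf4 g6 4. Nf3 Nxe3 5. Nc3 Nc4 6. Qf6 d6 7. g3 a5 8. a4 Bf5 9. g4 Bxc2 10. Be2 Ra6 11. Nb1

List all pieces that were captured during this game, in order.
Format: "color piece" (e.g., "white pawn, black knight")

Tracking captures:
  Nxe3: captured white pawn
  Bxc2: captured white pawn

white pawn, white pawn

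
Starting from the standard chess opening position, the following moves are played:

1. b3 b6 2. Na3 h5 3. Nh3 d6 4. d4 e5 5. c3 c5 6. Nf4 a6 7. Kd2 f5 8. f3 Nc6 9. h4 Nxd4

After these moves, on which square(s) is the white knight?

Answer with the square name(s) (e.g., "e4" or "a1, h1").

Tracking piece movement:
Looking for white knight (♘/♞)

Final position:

  a b c d e f g h
  ─────────────────
8│♜ · ♝ ♛ ♚ ♝ ♞ ♜│8
7│· · · · · · ♟ ·│7
6│♟ ♟ · ♟ · · · ·│6
5│· · ♟ · ♟ ♟ · ♟│5
4│· · · ♞ · ♘ · ♙│4
3│♘ ♙ ♙ · · ♙ · ·│3
2│♙ · · ♔ ♙ · ♙ ·│2
1│♖ · ♗ ♕ · ♗ · ♖│1
  ─────────────────
  a b c d e f g h


a3, f4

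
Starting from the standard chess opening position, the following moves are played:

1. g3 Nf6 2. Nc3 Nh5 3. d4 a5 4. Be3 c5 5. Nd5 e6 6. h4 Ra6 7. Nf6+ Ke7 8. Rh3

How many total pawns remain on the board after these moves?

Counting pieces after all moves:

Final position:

  a b c d e f g h
  ─────────────────
8│· ♞ ♝ ♛ · ♝ · ♜│8
7│· ♟ · ♟ ♚ ♟ ♟ ♟│7
6│♜ · · · ♟ ♘ · ·│6
5│♟ · ♟ · · · · ♞│5
4│· · · ♙ · · · ♙│4
3│· · · · ♗ · ♙ ♖│3
2│♙ ♙ ♙ · ♙ ♙ · ·│2
1│♖ · · ♕ ♔ ♗ ♘ ·│1
  ─────────────────
  a b c d e f g h


16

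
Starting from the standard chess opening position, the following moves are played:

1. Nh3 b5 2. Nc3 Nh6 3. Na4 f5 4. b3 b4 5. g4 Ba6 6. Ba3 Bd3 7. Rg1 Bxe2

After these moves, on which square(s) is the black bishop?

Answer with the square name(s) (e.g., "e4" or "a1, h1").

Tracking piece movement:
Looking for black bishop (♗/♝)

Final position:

  a b c d e f g h
  ─────────────────
8│♜ ♞ · ♛ ♚ ♝ · ♜│8
7│♟ · ♟ ♟ ♟ · ♟ ♟│7
6│· · · · · · · ♞│6
5│· · · · · ♟ · ·│5
4│♘ ♟ · · · · ♙ ·│4
3│♗ ♙ · · · · · ♘│3
2│♙ · ♙ ♙ ♝ ♙ · ♙│2
1│♖ · · ♕ ♔ ♗ ♖ ·│1
  ─────────────────
  a b c d e f g h


e2, f8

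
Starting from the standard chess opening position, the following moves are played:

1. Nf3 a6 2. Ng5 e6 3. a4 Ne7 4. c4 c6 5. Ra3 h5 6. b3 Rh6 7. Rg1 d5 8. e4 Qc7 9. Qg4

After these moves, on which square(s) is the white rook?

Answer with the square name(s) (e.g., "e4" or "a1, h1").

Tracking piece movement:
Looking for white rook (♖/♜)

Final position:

  a b c d e f g h
  ─────────────────
8│♜ ♞ ♝ · ♚ ♝ · ·│8
7│· ♟ ♛ · ♞ ♟ ♟ ·│7
6│♟ · ♟ · ♟ · · ♜│6
5│· · · ♟ · · ♘ ♟│5
4│♙ · ♙ · ♙ · ♕ ·│4
3│♖ ♙ · · · · · ·│3
2│· · · ♙ · ♙ ♙ ♙│2
1│· ♘ ♗ · ♔ ♗ ♖ ·│1
  ─────────────────
  a b c d e f g h


a3, g1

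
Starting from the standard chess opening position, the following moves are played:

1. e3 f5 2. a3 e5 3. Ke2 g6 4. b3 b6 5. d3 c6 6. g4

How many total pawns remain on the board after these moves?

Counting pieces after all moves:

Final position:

  a b c d e f g h
  ─────────────────
8│♜ ♞ ♝ ♛ ♚ ♝ ♞ ♜│8
7│♟ · · ♟ · · · ♟│7
6│· ♟ ♟ · · · ♟ ·│6
5│· · · · ♟ ♟ · ·│5
4│· · · · · · ♙ ·│4
3│♙ ♙ · ♙ ♙ · · ·│3
2│· · ♙ · ♔ ♙ · ♙│2
1│♖ ♘ ♗ ♕ · ♗ ♘ ♖│1
  ─────────────────
  a b c d e f g h


16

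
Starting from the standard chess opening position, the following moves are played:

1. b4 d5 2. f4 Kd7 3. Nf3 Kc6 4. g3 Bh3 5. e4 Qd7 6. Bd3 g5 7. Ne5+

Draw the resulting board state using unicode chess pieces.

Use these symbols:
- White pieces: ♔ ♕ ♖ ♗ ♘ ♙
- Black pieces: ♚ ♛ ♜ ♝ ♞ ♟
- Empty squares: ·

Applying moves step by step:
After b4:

♜ ♞ ♝ ♛ ♚ ♝ ♞ ♜
♟ ♟ ♟ ♟ ♟ ♟ ♟ ♟
· · · · · · · ·
· · · · · · · ·
· ♙ · · · · · ·
· · · · · · · ·
♙ · ♙ ♙ ♙ ♙ ♙ ♙
♖ ♘ ♗ ♕ ♔ ♗ ♘ ♖


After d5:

♜ ♞ ♝ ♛ ♚ ♝ ♞ ♜
♟ ♟ ♟ · ♟ ♟ ♟ ♟
· · · · · · · ·
· · · ♟ · · · ·
· ♙ · · · · · ·
· · · · · · · ·
♙ · ♙ ♙ ♙ ♙ ♙ ♙
♖ ♘ ♗ ♕ ♔ ♗ ♘ ♖


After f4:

♜ ♞ ♝ ♛ ♚ ♝ ♞ ♜
♟ ♟ ♟ · ♟ ♟ ♟ ♟
· · · · · · · ·
· · · ♟ · · · ·
· ♙ · · · ♙ · ·
· · · · · · · ·
♙ · ♙ ♙ ♙ · ♙ ♙
♖ ♘ ♗ ♕ ♔ ♗ ♘ ♖


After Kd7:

♜ ♞ ♝ ♛ · ♝ ♞ ♜
♟ ♟ ♟ ♚ ♟ ♟ ♟ ♟
· · · · · · · ·
· · · ♟ · · · ·
· ♙ · · · ♙ · ·
· · · · · · · ·
♙ · ♙ ♙ ♙ · ♙ ♙
♖ ♘ ♗ ♕ ♔ ♗ ♘ ♖


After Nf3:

♜ ♞ ♝ ♛ · ♝ ♞ ♜
♟ ♟ ♟ ♚ ♟ ♟ ♟ ♟
· · · · · · · ·
· · · ♟ · · · ·
· ♙ · · · ♙ · ·
· · · · · ♘ · ·
♙ · ♙ ♙ ♙ · ♙ ♙
♖ ♘ ♗ ♕ ♔ ♗ · ♖


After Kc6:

♜ ♞ ♝ ♛ · ♝ ♞ ♜
♟ ♟ ♟ · ♟ ♟ ♟ ♟
· · ♚ · · · · ·
· · · ♟ · · · ·
· ♙ · · · ♙ · ·
· · · · · ♘ · ·
♙ · ♙ ♙ ♙ · ♙ ♙
♖ ♘ ♗ ♕ ♔ ♗ · ♖


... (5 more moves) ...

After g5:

♜ ♞ · · · ♝ ♞ ♜
♟ ♟ ♟ ♛ ♟ ♟ · ♟
· · ♚ · · · · ·
· · · ♟ · · ♟ ·
· ♙ · · ♙ ♙ · ·
· · · ♗ · ♘ ♙ ♝
♙ · ♙ ♙ · · · ♙
♖ ♘ ♗ ♕ ♔ · · ♖


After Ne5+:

♜ ♞ · · · ♝ ♞ ♜
♟ ♟ ♟ ♛ ♟ ♟ · ♟
· · ♚ · · · · ·
· · · ♟ ♘ · ♟ ·
· ♙ · · ♙ ♙ · ·
· · · ♗ · · ♙ ♝
♙ · ♙ ♙ · · · ♙
♖ ♘ ♗ ♕ ♔ · · ♖



  a b c d e f g h
  ─────────────────
8│♜ ♞ · · · ♝ ♞ ♜│8
7│♟ ♟ ♟ ♛ ♟ ♟ · ♟│7
6│· · ♚ · · · · ·│6
5│· · · ♟ ♘ · ♟ ·│5
4│· ♙ · · ♙ ♙ · ·│4
3│· · · ♗ · · ♙ ♝│3
2│♙ · ♙ ♙ · · · ♙│2
1│♖ ♘ ♗ ♕ ♔ · · ♖│1
  ─────────────────
  a b c d e f g h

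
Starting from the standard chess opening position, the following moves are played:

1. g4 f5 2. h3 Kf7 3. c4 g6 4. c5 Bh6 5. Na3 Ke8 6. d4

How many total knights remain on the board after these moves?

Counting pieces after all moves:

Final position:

  a b c d e f g h
  ─────────────────
8│♜ ♞ ♝ ♛ ♚ · ♞ ♜│8
7│♟ ♟ ♟ ♟ ♟ · · ♟│7
6│· · · · · · ♟ ♝│6
5│· · ♙ · · ♟ · ·│5
4│· · · ♙ · · ♙ ·│4
3│♘ · · · · · · ♙│3
2│♙ ♙ · · ♙ ♙ · ·│2
1│♖ · ♗ ♕ ♔ ♗ ♘ ♖│1
  ─────────────────
  a b c d e f g h


4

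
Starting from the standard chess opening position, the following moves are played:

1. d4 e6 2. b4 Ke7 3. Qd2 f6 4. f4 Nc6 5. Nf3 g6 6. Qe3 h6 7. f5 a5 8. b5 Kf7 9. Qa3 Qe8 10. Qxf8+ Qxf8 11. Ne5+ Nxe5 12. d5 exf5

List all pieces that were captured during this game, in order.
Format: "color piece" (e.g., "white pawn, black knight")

Tracking captures:
  Qxf8+: captured black bishop
  Qxf8: captured white queen
  Nxe5: captured white knight
  exf5: captured white pawn

black bishop, white queen, white knight, white pawn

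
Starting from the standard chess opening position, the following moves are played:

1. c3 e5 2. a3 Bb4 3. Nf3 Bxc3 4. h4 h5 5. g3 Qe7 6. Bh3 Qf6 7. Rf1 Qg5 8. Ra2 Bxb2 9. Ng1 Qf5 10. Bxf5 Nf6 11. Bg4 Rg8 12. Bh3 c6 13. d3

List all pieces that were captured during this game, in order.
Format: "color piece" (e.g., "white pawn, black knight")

Tracking captures:
  Bxc3: captured white pawn
  Bxb2: captured white pawn
  Bxf5: captured black queen

white pawn, white pawn, black queen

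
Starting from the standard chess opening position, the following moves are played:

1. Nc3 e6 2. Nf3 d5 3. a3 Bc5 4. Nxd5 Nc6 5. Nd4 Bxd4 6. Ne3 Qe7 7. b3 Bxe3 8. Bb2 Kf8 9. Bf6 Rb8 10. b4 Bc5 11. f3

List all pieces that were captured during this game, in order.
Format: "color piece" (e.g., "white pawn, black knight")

Tracking captures:
  Nxd5: captured black pawn
  Bxd4: captured white knight
  Bxe3: captured white knight

black pawn, white knight, white knight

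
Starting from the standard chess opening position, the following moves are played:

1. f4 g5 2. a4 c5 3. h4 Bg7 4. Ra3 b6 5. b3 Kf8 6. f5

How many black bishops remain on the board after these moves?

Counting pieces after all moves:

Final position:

  a b c d e f g h
  ─────────────────
8│♜ ♞ ♝ ♛ · ♚ ♞ ♜│8
7│♟ · · ♟ ♟ ♟ ♝ ♟│7
6│· ♟ · · · · · ·│6
5│· · ♟ · · ♙ ♟ ·│5
4│♙ · · · · · · ♙│4
3│♖ ♙ · · · · · ·│3
2│· · ♙ ♙ ♙ · ♙ ·│2
1│· ♘ ♗ ♕ ♔ ♗ ♘ ♖│1
  ─────────────────
  a b c d e f g h


2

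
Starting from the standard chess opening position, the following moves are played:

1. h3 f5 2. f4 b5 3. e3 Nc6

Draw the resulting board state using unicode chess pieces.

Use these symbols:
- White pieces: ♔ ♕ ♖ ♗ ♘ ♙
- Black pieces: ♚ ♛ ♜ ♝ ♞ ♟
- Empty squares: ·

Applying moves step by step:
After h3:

♜ ♞ ♝ ♛ ♚ ♝ ♞ ♜
♟ ♟ ♟ ♟ ♟ ♟ ♟ ♟
· · · · · · · ·
· · · · · · · ·
· · · · · · · ·
· · · · · · · ♙
♙ ♙ ♙ ♙ ♙ ♙ ♙ ·
♖ ♘ ♗ ♕ ♔ ♗ ♘ ♖


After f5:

♜ ♞ ♝ ♛ ♚ ♝ ♞ ♜
♟ ♟ ♟ ♟ ♟ · ♟ ♟
· · · · · · · ·
· · · · · ♟ · ·
· · · · · · · ·
· · · · · · · ♙
♙ ♙ ♙ ♙ ♙ ♙ ♙ ·
♖ ♘ ♗ ♕ ♔ ♗ ♘ ♖


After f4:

♜ ♞ ♝ ♛ ♚ ♝ ♞ ♜
♟ ♟ ♟ ♟ ♟ · ♟ ♟
· · · · · · · ·
· · · · · ♟ · ·
· · · · · ♙ · ·
· · · · · · · ♙
♙ ♙ ♙ ♙ ♙ · ♙ ·
♖ ♘ ♗ ♕ ♔ ♗ ♘ ♖


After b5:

♜ ♞ ♝ ♛ ♚ ♝ ♞ ♜
♟ · ♟ ♟ ♟ · ♟ ♟
· · · · · · · ·
· ♟ · · · ♟ · ·
· · · · · ♙ · ·
· · · · · · · ♙
♙ ♙ ♙ ♙ ♙ · ♙ ·
♖ ♘ ♗ ♕ ♔ ♗ ♘ ♖


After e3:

♜ ♞ ♝ ♛ ♚ ♝ ♞ ♜
♟ · ♟ ♟ ♟ · ♟ ♟
· · · · · · · ·
· ♟ · · · ♟ · ·
· · · · · ♙ · ·
· · · · ♙ · · ♙
♙ ♙ ♙ ♙ · · ♙ ·
♖ ♘ ♗ ♕ ♔ ♗ ♘ ♖


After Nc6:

♜ · ♝ ♛ ♚ ♝ ♞ ♜
♟ · ♟ ♟ ♟ · ♟ ♟
· · ♞ · · · · ·
· ♟ · · · ♟ · ·
· · · · · ♙ · ·
· · · · ♙ · · ♙
♙ ♙ ♙ ♙ · · ♙ ·
♖ ♘ ♗ ♕ ♔ ♗ ♘ ♖



  a b c d e f g h
  ─────────────────
8│♜ · ♝ ♛ ♚ ♝ ♞ ♜│8
7│♟ · ♟ ♟ ♟ · ♟ ♟│7
6│· · ♞ · · · · ·│6
5│· ♟ · · · ♟ · ·│5
4│· · · · · ♙ · ·│4
3│· · · · ♙ · · ♙│3
2│♙ ♙ ♙ ♙ · · ♙ ·│2
1│♖ ♘ ♗ ♕ ♔ ♗ ♘ ♖│1
  ─────────────────
  a b c d e f g h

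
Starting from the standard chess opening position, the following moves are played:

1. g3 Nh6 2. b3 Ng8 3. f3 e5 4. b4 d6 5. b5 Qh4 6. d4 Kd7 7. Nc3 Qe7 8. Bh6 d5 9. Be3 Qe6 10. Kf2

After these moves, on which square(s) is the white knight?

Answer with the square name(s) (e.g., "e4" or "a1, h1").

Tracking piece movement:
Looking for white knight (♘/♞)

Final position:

  a b c d e f g h
  ─────────────────
8│♜ ♞ ♝ · · ♝ ♞ ♜│8
7│♟ ♟ ♟ ♚ · ♟ ♟ ♟│7
6│· · · · ♛ · · ·│6
5│· ♙ · ♟ ♟ · · ·│5
4│· · · ♙ · · · ·│4
3│· · ♘ · ♗ ♙ ♙ ·│3
2│♙ · ♙ · ♙ ♔ · ♙│2
1│♖ · · ♕ · ♗ ♘ ♖│1
  ─────────────────
  a b c d e f g h


c3, g1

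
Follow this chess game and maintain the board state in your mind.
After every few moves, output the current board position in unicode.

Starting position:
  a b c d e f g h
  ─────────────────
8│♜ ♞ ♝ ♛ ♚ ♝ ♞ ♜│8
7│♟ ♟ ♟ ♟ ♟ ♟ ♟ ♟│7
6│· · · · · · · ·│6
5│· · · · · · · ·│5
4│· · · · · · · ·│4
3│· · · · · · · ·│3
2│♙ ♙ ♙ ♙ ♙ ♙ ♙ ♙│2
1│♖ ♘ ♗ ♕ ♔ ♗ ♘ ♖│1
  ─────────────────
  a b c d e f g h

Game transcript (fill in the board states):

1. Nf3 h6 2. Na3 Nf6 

  a b c d e f g h
  ─────────────────
8│♜ ♞ ♝ ♛ ♚ ♝ · ♜│8
7│♟ ♟ ♟ ♟ ♟ ♟ ♟ ·│7
6│· · · · · ♞ · ♟│6
5│· · · · · · · ·│5
4│· · · · · · · ·│4
3│♘ · · · · ♘ · ·│3
2│♙ ♙ ♙ ♙ ♙ ♙ ♙ ♙│2
1│♖ · ♗ ♕ ♔ ♗ · ♖│1
  ─────────────────
  a b c d e f g h

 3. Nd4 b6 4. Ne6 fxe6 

  a b c d e f g h
  ─────────────────
8│♜ ♞ ♝ ♛ ♚ ♝ · ♜│8
7│♟ · ♟ ♟ ♟ · ♟ ·│7
6│· ♟ · · ♟ ♞ · ♟│6
5│· · · · · · · ·│5
4│· · · · · · · ·│4
3│♘ · · · · · · ·│3
2│♙ ♙ ♙ ♙ ♙ ♙ ♙ ♙│2
1│♖ · ♗ ♕ ♔ ♗ · ♖│1
  ─────────────────
  a b c d e f g h

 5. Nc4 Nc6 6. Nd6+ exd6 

  a b c d e f g h
  ─────────────────
8│♜ · ♝ ♛ ♚ ♝ · ♜│8
7│♟ · ♟ ♟ · · ♟ ·│7
6│· ♟ ♞ ♟ ♟ ♞ · ♟│6
5│· · · · · · · ·│5
4│· · · · · · · ·│4
3│· · · · · · · ·│3
2│♙ ♙ ♙ ♙ ♙ ♙ ♙ ♙│2
1│♖ · ♗ ♕ ♔ ♗ · ♖│1
  ─────────────────
  a b c d e f g h

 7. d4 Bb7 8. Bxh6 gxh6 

  a b c d e f g h
  ─────────────────
8│♜ · · ♛ ♚ ♝ · ♜│8
7│♟ ♝ ♟ ♟ · · · ·│7
6│· ♟ ♞ ♟ ♟ ♞ · ♟│6
5│· · · · · · · ·│5
4│· · · ♙ · · · ·│4
3│· · · · · · · ·│3
2│♙ ♙ ♙ · ♙ ♙ ♙ ♙│2
1│♖ · · ♕ ♔ ♗ · ♖│1
  ─────────────────
  a b c d e f g h

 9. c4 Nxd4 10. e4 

  a b c d e f g h
  ─────────────────
8│♜ · · ♛ ♚ ♝ · ♜│8
7│♟ ♝ ♟ ♟ · · · ·│7
6│· ♟ · ♟ ♟ ♞ · ♟│6
5│· · · · · · · ·│5
4│· · ♙ ♞ ♙ · · ·│4
3│· · · · · · · ·│3
2│♙ ♙ · · · ♙ ♙ ♙│2
1│♖ · · ♕ ♔ ♗ · ♖│1
  ─────────────────
  a b c d e f g h


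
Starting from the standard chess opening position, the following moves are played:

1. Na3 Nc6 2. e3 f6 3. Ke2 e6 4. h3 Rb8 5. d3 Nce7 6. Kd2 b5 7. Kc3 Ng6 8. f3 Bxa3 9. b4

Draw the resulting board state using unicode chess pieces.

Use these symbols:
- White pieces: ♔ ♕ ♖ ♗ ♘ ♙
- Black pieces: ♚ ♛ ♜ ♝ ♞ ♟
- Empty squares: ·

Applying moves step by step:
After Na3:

♜ ♞ ♝ ♛ ♚ ♝ ♞ ♜
♟ ♟ ♟ ♟ ♟ ♟ ♟ ♟
· · · · · · · ·
· · · · · · · ·
· · · · · · · ·
♘ · · · · · · ·
♙ ♙ ♙ ♙ ♙ ♙ ♙ ♙
♖ · ♗ ♕ ♔ ♗ ♘ ♖


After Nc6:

♜ · ♝ ♛ ♚ ♝ ♞ ♜
♟ ♟ ♟ ♟ ♟ ♟ ♟ ♟
· · ♞ · · · · ·
· · · · · · · ·
· · · · · · · ·
♘ · · · · · · ·
♙ ♙ ♙ ♙ ♙ ♙ ♙ ♙
♖ · ♗ ♕ ♔ ♗ ♘ ♖


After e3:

♜ · ♝ ♛ ♚ ♝ ♞ ♜
♟ ♟ ♟ ♟ ♟ ♟ ♟ ♟
· · ♞ · · · · ·
· · · · · · · ·
· · · · · · · ·
♘ · · · ♙ · · ·
♙ ♙ ♙ ♙ · ♙ ♙ ♙
♖ · ♗ ♕ ♔ ♗ ♘ ♖


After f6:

♜ · ♝ ♛ ♚ ♝ ♞ ♜
♟ ♟ ♟ ♟ ♟ · ♟ ♟
· · ♞ · · ♟ · ·
· · · · · · · ·
· · · · · · · ·
♘ · · · ♙ · · ·
♙ ♙ ♙ ♙ · ♙ ♙ ♙
♖ · ♗ ♕ ♔ ♗ ♘ ♖


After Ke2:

♜ · ♝ ♛ ♚ ♝ ♞ ♜
♟ ♟ ♟ ♟ ♟ · ♟ ♟
· · ♞ · · ♟ · ·
· · · · · · · ·
· · · · · · · ·
♘ · · · ♙ · · ·
♙ ♙ ♙ ♙ ♔ ♙ ♙ ♙
♖ · ♗ ♕ · ♗ ♘ ♖


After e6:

♜ · ♝ ♛ ♚ ♝ ♞ ♜
♟ ♟ ♟ ♟ · · ♟ ♟
· · ♞ · ♟ ♟ · ·
· · · · · · · ·
· · · · · · · ·
♘ · · · ♙ · · ·
♙ ♙ ♙ ♙ ♔ ♙ ♙ ♙
♖ · ♗ ♕ · ♗ ♘ ♖


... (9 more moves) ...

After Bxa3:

· ♜ ♝ ♛ ♚ · ♞ ♜
♟ · ♟ ♟ · · ♟ ♟
· · · · ♟ ♟ ♞ ·
· ♟ · · · · · ·
· · · · · · · ·
♝ · ♔ ♙ ♙ ♙ · ♙
♙ ♙ ♙ · · · ♙ ·
♖ · ♗ ♕ · ♗ ♘ ♖


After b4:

· ♜ ♝ ♛ ♚ · ♞ ♜
♟ · ♟ ♟ · · ♟ ♟
· · · · ♟ ♟ ♞ ·
· ♟ · · · · · ·
· ♙ · · · · · ·
♝ · ♔ ♙ ♙ ♙ · ♙
♙ · ♙ · · · ♙ ·
♖ · ♗ ♕ · ♗ ♘ ♖



  a b c d e f g h
  ─────────────────
8│· ♜ ♝ ♛ ♚ · ♞ ♜│8
7│♟ · ♟ ♟ · · ♟ ♟│7
6│· · · · ♟ ♟ ♞ ·│6
5│· ♟ · · · · · ·│5
4│· ♙ · · · · · ·│4
3│♝ · ♔ ♙ ♙ ♙ · ♙│3
2│♙ · ♙ · · · ♙ ·│2
1│♖ · ♗ ♕ · ♗ ♘ ♖│1
  ─────────────────
  a b c d e f g h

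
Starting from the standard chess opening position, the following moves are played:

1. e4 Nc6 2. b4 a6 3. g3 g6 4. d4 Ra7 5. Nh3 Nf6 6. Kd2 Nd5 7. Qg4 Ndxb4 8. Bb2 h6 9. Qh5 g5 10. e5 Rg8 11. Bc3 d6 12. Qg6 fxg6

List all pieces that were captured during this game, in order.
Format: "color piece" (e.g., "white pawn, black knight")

Tracking captures:
  Ndxb4: captured white pawn
  fxg6: captured white queen

white pawn, white queen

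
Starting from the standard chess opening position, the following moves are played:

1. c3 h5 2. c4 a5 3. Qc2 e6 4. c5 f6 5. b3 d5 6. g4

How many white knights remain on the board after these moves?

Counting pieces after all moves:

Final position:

  a b c d e f g h
  ─────────────────
8│♜ ♞ ♝ ♛ ♚ ♝ ♞ ♜│8
7│· ♟ ♟ · · · ♟ ·│7
6│· · · · ♟ ♟ · ·│6
5│♟ · ♙ ♟ · · · ♟│5
4│· · · · · · ♙ ·│4
3│· ♙ · · · · · ·│3
2│♙ · ♕ ♙ ♙ ♙ · ♙│2
1│♖ ♘ ♗ · ♔ ♗ ♘ ♖│1
  ─────────────────
  a b c d e f g h


2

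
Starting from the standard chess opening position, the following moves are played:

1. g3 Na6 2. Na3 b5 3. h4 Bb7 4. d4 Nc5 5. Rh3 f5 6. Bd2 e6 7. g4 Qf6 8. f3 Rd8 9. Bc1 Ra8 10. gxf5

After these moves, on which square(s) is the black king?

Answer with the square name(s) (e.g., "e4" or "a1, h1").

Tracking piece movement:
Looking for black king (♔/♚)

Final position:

  a b c d e f g h
  ─────────────────
8│♜ · · · ♚ ♝ ♞ ♜│8
7│♟ ♝ ♟ ♟ · · ♟ ♟│7
6│· · · · ♟ ♛ · ·│6
5│· ♟ ♞ · · ♙ · ·│5
4│· · · ♙ · · · ♙│4
3│♘ · · · · ♙ · ♖│3
2│♙ ♙ ♙ · ♙ · · ·│2
1│♖ · ♗ ♕ ♔ ♗ ♘ ·│1
  ─────────────────
  a b c d e f g h


e8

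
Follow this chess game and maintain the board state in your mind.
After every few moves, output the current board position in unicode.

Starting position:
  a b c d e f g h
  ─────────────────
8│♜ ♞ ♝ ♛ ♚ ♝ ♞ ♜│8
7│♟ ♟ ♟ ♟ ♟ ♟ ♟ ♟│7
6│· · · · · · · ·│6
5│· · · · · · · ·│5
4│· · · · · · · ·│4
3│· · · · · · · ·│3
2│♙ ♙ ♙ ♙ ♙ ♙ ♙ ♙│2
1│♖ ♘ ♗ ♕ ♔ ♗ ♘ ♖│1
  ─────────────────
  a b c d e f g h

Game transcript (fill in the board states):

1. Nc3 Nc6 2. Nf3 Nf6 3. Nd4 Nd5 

  a b c d e f g h
  ─────────────────
8│♜ · ♝ ♛ ♚ ♝ · ♜│8
7│♟ ♟ ♟ ♟ ♟ ♟ ♟ ♟│7
6│· · ♞ · · · · ·│6
5│· · · ♞ · · · ·│5
4│· · · ♘ · · · ·│4
3│· · ♘ · · · · ·│3
2│♙ ♙ ♙ ♙ ♙ ♙ ♙ ♙│2
1│♖ · ♗ ♕ ♔ ♗ · ♖│1
  ─────────────────
  a b c d e f g h

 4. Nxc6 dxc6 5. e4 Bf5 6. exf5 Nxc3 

  a b c d e f g h
  ─────────────────
8│♜ · · ♛ ♚ ♝ · ♜│8
7│♟ ♟ ♟ · ♟ ♟ ♟ ♟│7
6│· · ♟ · · · · ·│6
5│· · · · · ♙ · ·│5
4│· · · · · · · ·│4
3│· · ♞ · · · · ·│3
2│♙ ♙ ♙ ♙ · ♙ ♙ ♙│2
1│♖ · ♗ ♕ ♔ ♗ · ♖│1
  ─────────────────
  a b c d e f g h

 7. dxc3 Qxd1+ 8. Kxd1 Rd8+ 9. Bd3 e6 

  a b c d e f g h
  ─────────────────
8│· · · ♜ ♚ ♝ · ♜│8
7│♟ ♟ ♟ · · ♟ ♟ ♟│7
6│· · ♟ · ♟ · · ·│6
5│· · · · · ♙ · ·│5
4│· · · · · · · ·│4
3│· · ♙ ♗ · · · ·│3
2│♙ ♙ ♙ · · ♙ ♙ ♙│2
1│♖ · ♗ ♔ · · · ♖│1
  ─────────────────
  a b c d e f g h

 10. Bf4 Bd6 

  a b c d e f g h
  ─────────────────
8│· · · ♜ ♚ · · ♜│8
7│♟ ♟ ♟ · · ♟ ♟ ♟│7
6│· · ♟ ♝ ♟ · · ·│6
5│· · · · · ♙ · ·│5
4│· · · · · ♗ · ·│4
3│· · ♙ ♗ · · · ·│3
2│♙ ♙ ♙ · · ♙ ♙ ♙│2
1│♖ · · ♔ · · · ♖│1
  ─────────────────
  a b c d e f g h


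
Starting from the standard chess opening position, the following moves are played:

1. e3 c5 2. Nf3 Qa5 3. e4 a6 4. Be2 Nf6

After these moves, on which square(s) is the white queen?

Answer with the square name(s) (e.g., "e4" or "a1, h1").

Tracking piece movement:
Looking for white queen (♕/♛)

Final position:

  a b c d e f g h
  ─────────────────
8│♜ ♞ ♝ · ♚ ♝ · ♜│8
7│· ♟ · ♟ ♟ ♟ ♟ ♟│7
6│♟ · · · · ♞ · ·│6
5│♛ · ♟ · · · · ·│5
4│· · · · ♙ · · ·│4
3│· · · · · ♘ · ·│3
2│♙ ♙ ♙ ♙ ♗ ♙ ♙ ♙│2
1│♖ ♘ ♗ ♕ ♔ · · ♖│1
  ─────────────────
  a b c d e f g h


d1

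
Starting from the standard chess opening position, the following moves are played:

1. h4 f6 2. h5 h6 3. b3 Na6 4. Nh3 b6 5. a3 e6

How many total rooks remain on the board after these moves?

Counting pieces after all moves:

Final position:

  a b c d e f g h
  ─────────────────
8│♜ · ♝ ♛ ♚ ♝ ♞ ♜│8
7│♟ · ♟ ♟ · · ♟ ·│7
6│♞ ♟ · · ♟ ♟ · ♟│6
5│· · · · · · · ♙│5
4│· · · · · · · ·│4
3│♙ ♙ · · · · · ♘│3
2│· · ♙ ♙ ♙ ♙ ♙ ·│2
1│♖ ♘ ♗ ♕ ♔ ♗ · ♖│1
  ─────────────────
  a b c d e f g h


4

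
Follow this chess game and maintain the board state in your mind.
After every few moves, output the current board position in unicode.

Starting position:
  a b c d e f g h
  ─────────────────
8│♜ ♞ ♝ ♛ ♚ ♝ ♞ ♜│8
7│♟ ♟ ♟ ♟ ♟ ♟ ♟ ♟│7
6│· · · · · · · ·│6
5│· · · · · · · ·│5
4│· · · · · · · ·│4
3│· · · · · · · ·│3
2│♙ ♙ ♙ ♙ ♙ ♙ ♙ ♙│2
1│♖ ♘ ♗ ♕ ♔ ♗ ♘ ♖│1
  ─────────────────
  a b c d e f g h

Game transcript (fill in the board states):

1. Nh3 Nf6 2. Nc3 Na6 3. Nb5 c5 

  a b c d e f g h
  ─────────────────
8│♜ · ♝ ♛ ♚ ♝ · ♜│8
7│♟ ♟ · ♟ ♟ ♟ ♟ ♟│7
6│♞ · · · · ♞ · ·│6
5│· ♘ ♟ · · · · ·│5
4│· · · · · · · ·│4
3│· · · · · · · ♘│3
2│♙ ♙ ♙ ♙ ♙ ♙ ♙ ♙│2
1│♖ · ♗ ♕ ♔ ♗ · ♖│1
  ─────────────────
  a b c d e f g h

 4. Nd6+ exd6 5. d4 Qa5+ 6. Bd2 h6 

  a b c d e f g h
  ─────────────────
8│♜ · ♝ · ♚ ♝ · ♜│8
7│♟ ♟ · ♟ · ♟ ♟ ·│7
6│♞ · · ♟ · ♞ · ♟│6
5│♛ · ♟ · · · · ·│5
4│· · · ♙ · · · ·│4
3│· · · · · · · ♘│3
2│♙ ♙ ♙ ♗ ♙ ♙ ♙ ♙│2
1│♖ · · ♕ ♔ ♗ · ♖│1
  ─────────────────
  a b c d e f g h

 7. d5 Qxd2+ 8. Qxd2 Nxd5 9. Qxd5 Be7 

  a b c d e f g h
  ─────────────────
8│♜ · ♝ · ♚ · · ♜│8
7│♟ ♟ · ♟ ♝ ♟ ♟ ·│7
6│♞ · · ♟ · · · ♟│6
5│· · ♟ ♕ · · · ·│5
4│· · · · · · · ·│4
3│· · · · · · · ♘│3
2│♙ ♙ ♙ · ♙ ♙ ♙ ♙│2
1│♖ · · · ♔ ♗ · ♖│1
  ─────────────────
  a b c d e f g h

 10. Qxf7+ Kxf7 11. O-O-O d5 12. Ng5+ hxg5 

  a b c d e f g h
  ─────────────────
8│♜ · ♝ · · · · ♜│8
7│♟ ♟ · ♟ ♝ ♚ ♟ ·│7
6│♞ · · · · · · ·│6
5│· · ♟ ♟ · · ♟ ·│5
4│· · · · · · · ·│4
3│· · · · · · · ·│3
2│♙ ♙ ♙ · ♙ ♙ ♙ ♙│2
1│· · ♔ ♖ · ♗ · ♖│1
  ─────────────────
  a b c d e f g h

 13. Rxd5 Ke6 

  a b c d e f g h
  ─────────────────
8│♜ · ♝ · · · · ♜│8
7│♟ ♟ · ♟ ♝ · ♟ ·│7
6│♞ · · · ♚ · · ·│6
5│· · ♟ ♖ · · ♟ ·│5
4│· · · · · · · ·│4
3│· · · · · · · ·│3
2│♙ ♙ ♙ · ♙ ♙ ♙ ♙│2
1│· · ♔ · · ♗ · ♖│1
  ─────────────────
  a b c d e f g h
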